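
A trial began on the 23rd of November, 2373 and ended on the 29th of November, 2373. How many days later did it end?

Within November 2373: 29 − 23 = 6 days.

6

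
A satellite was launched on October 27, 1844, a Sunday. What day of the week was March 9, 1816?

Saturday

Count forward from the earlier date (March 9, 1816) to the later (October 27, 1844):
From March 9, 1816 to March 9, 1844: 28 years, of which 7 contain a Feb 29 — 21×365 + 7×366 = 10227 days.
March 1844: 31 − 9 = 22 days remain.
Then April (30), May (31), June (30), July (31), August (31), September (30): 30 + 31 + 30 + 31 + 31 + 30 = 183 days.
October 1–27, 1844: 27 days.
Residual: 232 days.
Total: 10459 days.
10459 mod 7 = 1, so 1 day before Sunday is Saturday.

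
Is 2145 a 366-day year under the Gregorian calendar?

2145 is not a leap year.

No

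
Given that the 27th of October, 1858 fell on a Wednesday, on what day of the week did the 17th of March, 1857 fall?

Tuesday

Count forward from the earlier date (March 17, 1857) to the later (October 27, 1858):
March 1857: 31 − 17 = 14 days remain.
Then 18 full months totalling 548 days.
October 1–27, 1858: 27 days.
Total: 14 + 548 + 27 = 589 days.
589 mod 7 = 1, so 1 day before Wednesday is Tuesday.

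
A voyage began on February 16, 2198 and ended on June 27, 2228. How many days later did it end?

11088

Day-of-year of February 16, 2198: 47.
Day-of-year of June 27, 2228: 179.
2198 has 365 days, so 365 − 47 = 318 days remain in 2198.
Full years 2199–2227: 23 common + 6 leap = 23×365 + 6×366 = 10591 days.
Total: 318 + 10591 + 179 = 11088 days.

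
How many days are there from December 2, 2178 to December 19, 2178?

17

Within December 2178: 19 − 2 = 17 days.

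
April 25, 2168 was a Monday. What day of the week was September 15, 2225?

From April 25, 2168 to April 25, 2225: 57 years, of which 13 contain a Feb 29 — 44×365 + 13×366 = 20818 days.
(2200 is not a leap year (divisible by 100 but not 400).)
April 2225: 30 − 25 = 5 days remain.
Then May (31), June (30), July (31), August (31): 31 + 30 + 31 + 31 = 123 days.
September 1–15, 2225: 15 days.
Residual: 143 days.
Total: 20961 days.
20961 mod 7 = 3, so 3 days after Monday is Thursday.

Thursday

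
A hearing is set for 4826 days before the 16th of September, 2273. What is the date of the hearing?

the 30th of June, 2260

Count 4826 days before September 16, 2273:
Day-of-year of June 30, 2260: 182.
Day-of-year of September 16, 2273: 259.
2260 has 366 days, so 366 − 182 = 184 days remain in 2260.
Full years 2261–2272: 9 common + 3 leap = 9×365 + 3×366 = 4383 days.
Total: 184 + 4383 + 259 = 4826 days.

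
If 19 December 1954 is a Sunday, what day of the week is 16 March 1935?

Count forward from the earlier date (March 16, 1935) to the later (December 19, 1954):
From March 16, 1935 to March 16, 1954: 19 years, of which 5 contain a Feb 29 — 14×365 + 5×366 = 6940 days.
March 1954: 31 − 16 = 15 days remain.
Then April (30), May (31), June (30), July (31), August (31), September (30), October (31), November (30): 30 + 31 + 30 + 31 + 31 + 30 + 31 + 30 = 244 days.
December 1–19, 1954: 19 days.
Residual: 278 days.
Total: 7218 days.
7218 mod 7 = 1, so 1 day before Sunday is Saturday.

Saturday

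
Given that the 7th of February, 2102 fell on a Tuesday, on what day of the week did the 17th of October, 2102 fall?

February 2102: 28 − 7 = 21 days remain (2102 is not a leap year, so February has 28 days).
Then March (31), April (30), May (31), June (30), July (31), August (31), September (30): 31 + 30 + 31 + 30 + 31 + 31 + 30 = 214 days.
October 1–17, 2102: 17 days.
Total: 21 + 214 + 17 = 252 days.
252 is a multiple of 7, so the 17th of October, 2102 falls on the same weekday: Tuesday.

Tuesday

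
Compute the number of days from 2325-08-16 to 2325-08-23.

7

Within August 2325: 23 − 16 = 7 days.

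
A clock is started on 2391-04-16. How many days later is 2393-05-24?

769

April 16, 2391 → April 16, 2392: 366 days (2392 is a leap year).
April 16, 2392 → April 16, 2393: 365 days.
April 2393: 30 − 16 = 14 days remain.
May 1–24, 2393: 24 days.
Residual: 38 days.
Total: 769 days.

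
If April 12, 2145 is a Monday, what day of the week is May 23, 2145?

Sunday

April 2145: 30 − 12 = 18 days remain.
May 1–23, 2145: 23 days.
Total: 18 + 23 = 41 days.
41 mod 7 = 6, so 6 days after Monday is Sunday.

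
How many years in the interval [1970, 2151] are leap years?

44

Years divisible by 4: 1972, 1976, …, 2148 — 45 in all.
Of these, 2100 is divisible by 100 but not 400, so not leap.
2000 is divisible by 400, so still leap.
Leap years: 45 − 1 = 44.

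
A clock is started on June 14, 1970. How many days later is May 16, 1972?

June 14, 1970 → June 14, 1971: 365 days.
June 1971: 30 − 14 = 16 days remain.
Then 10 full months totalling 305 days.
May 1–16, 1972: 16 days.
Residual: 337 days.
Total: 702 days.

702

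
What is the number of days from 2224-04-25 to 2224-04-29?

Within April 2224: 29 − 25 = 4 days.

4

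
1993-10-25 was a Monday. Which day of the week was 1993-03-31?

Wednesday

Count forward from the earlier date (March 31, 1993) to the later (October 25, 1993):
March 1993: 31 − 31 = 0 days remain.
Then April (30), May (31), June (30), July (31), August (31), September (30): 30 + 31 + 30 + 31 + 31 + 30 = 183 days.
October 1–25, 1993: 25 days.
Total: 0 + 183 + 25 = 208 days.
208 mod 7 = 5, so 5 days before Monday is Wednesday.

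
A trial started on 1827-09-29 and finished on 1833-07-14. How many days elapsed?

Day-of-year of September 29, 1827: 272.
Day-of-year of July 14, 1833: 195.
1827 has 365 days, so 365 − 272 = 93 days remain in 1827.
Full years: 1828: 366; 1829: 365; 1830: 365; 1831: 365; 1832: 366. Sum = 1827.
Total: 93 + 1827 + 195 = 2115 days.

2115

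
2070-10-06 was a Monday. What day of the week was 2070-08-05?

Tuesday

Count forward from the earlier date (August 5, 2070) to the later (October 6, 2070):
August 2070: 31 − 5 = 26 days remain.
Then September (30): 30 days.
October 1–6, 2070: 6 days.
Total: 26 + 30 + 6 = 62 days.
62 mod 7 = 6, so 6 days before Monday is Tuesday.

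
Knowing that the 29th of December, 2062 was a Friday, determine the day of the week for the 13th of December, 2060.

Count forward from the earlier date (December 13, 2060) to the later (December 29, 2062):
Day-of-year of December 13, 2060: 348.
Day-of-year of December 29, 2062: 363.
2060 has 366 days, so 366 − 348 = 18 days remain in 2060.
Full years: 2061: 365. Sum = 365.
Total: 18 + 365 + 363 = 746 days.
746 mod 7 = 4, so 4 days before Friday is Monday.

Monday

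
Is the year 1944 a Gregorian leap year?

Yes

1944 is a leap year.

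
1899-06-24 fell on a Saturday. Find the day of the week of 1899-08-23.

June 1899: 30 − 24 = 6 days remain.
Then July (31): 31 days.
August 1–23, 1899: 23 days.
Total: 6 + 31 + 23 = 60 days.
60 mod 7 = 4, so 4 days after Saturday is Wednesday.

Wednesday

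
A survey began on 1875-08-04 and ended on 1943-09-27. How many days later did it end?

24890

From August 4, 1875 to August 4, 1943: 68 years, of which 16 contain a Feb 29 — 52×365 + 16×366 = 24836 days.
(1900 is not a leap year (divisible by 100 but not 400).)
August 1943: 31 − 4 = 27 days remain.
September 1–27, 1943: 27 days.
Residual: 54 days.
Total: 24890 days.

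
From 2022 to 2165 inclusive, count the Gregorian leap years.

35

Years divisible by 4: 2024, 2028, …, 2164 — 36 in all.
Of these, 2100 is divisible by 100 but not 400, so not leap.
Leap years: 36 − 1 = 35.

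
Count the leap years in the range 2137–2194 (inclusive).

Years divisible by 4: 2140, 2144, …, 2192 — 14 in all.
No century exceptions apply. Count: 14.

14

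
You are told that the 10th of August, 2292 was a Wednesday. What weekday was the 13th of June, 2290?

Friday

Count forward from the earlier date (June 13, 2290) to the later (August 10, 2292):
June 13, 2290 → June 13, 2291: 365 days.
June 13, 2291 → June 13, 2292: 366 days (2292 is a leap year).
June 2292: 30 − 13 = 17 days remain.
Then July (31): 31 days.
August 1–10, 2292: 10 days.
Residual: 58 days.
Total: 789 days.
789 mod 7 = 5, so 5 days before Wednesday is Friday.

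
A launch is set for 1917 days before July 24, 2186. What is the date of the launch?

April 24, 2181

Count 1917 days before July 24, 2186:
Day-of-year of April 24, 2181: 114.
Day-of-year of July 24, 2186: 205.
2181 has 365 days, so 365 − 114 = 251 days remain in 2181.
Full years: 2182: 365; 2183: 365; 2184: 366; 2185: 365. Sum = 1461.
Total: 251 + 1461 + 205 = 1917 days.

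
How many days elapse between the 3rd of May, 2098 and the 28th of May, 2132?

Day-of-year of May 3, 2098: 123.
Day-of-year of May 28, 2132: 149.
2098 has 365 days, so 365 − 123 = 242 days remain in 2098.
Full years 2099–2131: 26 common + 7 leap = 26×365 + 7×366 = 12052 days.
Total: 242 + 12052 + 149 = 12443 days.

12443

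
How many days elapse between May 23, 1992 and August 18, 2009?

6296

Day-of-year of May 23, 1992: 144.
Day-of-year of August 18, 2009: 230.
1992 has 366 days, so 366 − 144 = 222 days remain in 1992.
Full years 1993–2008: 12 common + 4 leap = 12×365 + 4×366 = 5844 days.
Total: 222 + 5844 + 230 = 6296 days.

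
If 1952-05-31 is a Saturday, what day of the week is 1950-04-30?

Sunday

Count forward from the earlier date (April 30, 1950) to the later (May 31, 1952):
April 1950: 30 − 30 = 0 days remain.
Then 24 full months totalling 731 days.
May 1–31, 1952: 31 days.
Total: 0 + 731 + 31 = 762 days.
762 mod 7 = 6, so 6 days before Saturday is Sunday.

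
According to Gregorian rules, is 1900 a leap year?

1900 is not a leap year (divisible by 100 but not 400).

No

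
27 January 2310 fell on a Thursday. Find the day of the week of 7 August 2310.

Sunday

January 2310: 31 − 27 = 4 days remain.
Then February 2310 (28), March (31), April (30), May (31), June (30), July (31): 28 + 31 + 30 + 31 + 30 + 31 = 181 days.
August 1–7, 2310: 7 days.
Total: 4 + 181 + 7 = 192 days.
192 mod 7 = 3, so 3 days after Thursday is Sunday.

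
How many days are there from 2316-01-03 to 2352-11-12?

Day-of-year of January 3, 2316: 3.
Day-of-year of November 12, 2352: 317.
2316 has 366 days, so 366 − 3 = 363 days remain in 2316.
Full years 2317–2351: 27 common + 8 leap = 27×365 + 8×366 = 12783 days.
Total: 363 + 12783 + 317 = 13463 days.

13463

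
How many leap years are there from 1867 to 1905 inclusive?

9

Years divisible by 4 in [1867, 1905]: 1868, 1872, 1876, 1880, 1884, 1888, 1892, 1896, 1900, 1904.
Of these, 1900 is divisible by 100 but not 400, so not leap.
Leap years: 10 − 1 = 9.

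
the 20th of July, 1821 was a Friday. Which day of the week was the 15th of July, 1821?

Sunday

Count forward from the earlier date (July 15, 1821) to the later (July 20, 1821):
Within July 1821: 20 − 15 = 5 days.
5 mod 7 = 5, so 5 days before Friday is Sunday.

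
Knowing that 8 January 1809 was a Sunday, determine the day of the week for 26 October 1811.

Saturday

January 1809: 31 − 8 = 23 days remain.
Then 32 full months totalling 972 days.
October 1–26, 1811: 26 days.
Total: 23 + 972 + 26 = 1021 days.
1021 mod 7 = 6, so 6 days after Sunday is Saturday.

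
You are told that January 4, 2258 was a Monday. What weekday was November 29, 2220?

Count forward from the earlier date (November 29, 2220) to the later (January 4, 2258):
From November 29, 2220 to November 29, 2257: 37 years, of which 9 contain a Feb 29 — 28×365 + 9×366 = 13514 days.
November 2257: 30 − 29 = 1 day remains.
Then December (31): 31 days.
January 1–4, 2258: 4 days.
Residual: 36 days.
Total: 13550 days.
13550 mod 7 = 5, so 5 days before Monday is Wednesday.

Wednesday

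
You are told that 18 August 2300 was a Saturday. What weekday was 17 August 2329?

Day-of-year of August 18, 2300: 230.
Day-of-year of August 17, 2329: 229.
2300 has 365 days, so 365 − 230 = 135 days remain in 2300.
Full years 2301–2328: 21 common + 7 leap = 21×365 + 7×366 = 10227 days.
Total: 135 + 10227 + 229 = 10591 days.
10591 is a multiple of 7, so 17 August 2329 falls on the same weekday: Saturday.

Saturday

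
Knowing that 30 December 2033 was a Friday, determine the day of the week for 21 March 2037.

Day-of-year of December 30, 2033: 364.
Day-of-year of March 21, 2037: 80.
2033 has 365 days, so 365 − 364 = 1 days remain in 2033.
Full years: 2034: 365; 2035: 365; 2036: 366. Sum = 1096.
Total: 1 + 1096 + 80 = 1177 days.
1177 mod 7 = 1, so 1 day after Friday is Saturday.

Saturday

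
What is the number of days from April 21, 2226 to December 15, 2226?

April 2226: 30 − 21 = 9 days remain.
Then May (31), June (30), July (31), August (31), September (30), October (31), November (30): 31 + 30 + 31 + 31 + 30 + 31 + 30 = 214 days.
December 1–15, 2226: 15 days.
Total: 9 + 214 + 15 = 238 days.

238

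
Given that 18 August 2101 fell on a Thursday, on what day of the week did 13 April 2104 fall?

Day-of-year of August 18, 2101: 230.
Day-of-year of April 13, 2104: 104.
2101 has 365 days, so 365 − 230 = 135 days remain in 2101.
Full years: 2102: 365; 2103: 365. Sum = 730.
Total: 135 + 730 + 104 = 969 days.
969 mod 7 = 3, so 3 days after Thursday is Sunday.

Sunday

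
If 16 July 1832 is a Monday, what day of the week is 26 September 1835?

Day-of-year of July 16, 1832: 198.
Day-of-year of September 26, 1835: 269.
1832 has 366 days, so 366 − 198 = 168 days remain in 1832.
Full years: 1833: 365; 1834: 365. Sum = 730.
Total: 168 + 730 + 269 = 1167 days.
1167 mod 7 = 5, so 5 days after Monday is Saturday.

Saturday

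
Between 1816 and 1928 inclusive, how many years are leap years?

Years divisible by 4: 1816, 1820, …, 1928 — 29 in all.
Of these, 1900 is divisible by 100 but not 400, so not leap.
Leap years: 29 − 1 = 28.

28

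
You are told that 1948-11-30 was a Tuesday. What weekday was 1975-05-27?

From November 30, 1948 to November 30, 1974: 26 years, of which 6 contain a Feb 29 — 20×365 + 6×366 = 9496 days.
November 1974: 30 − 30 = 0 days remain.
Then December (31), January (31), February 1975 (28), March (31), April (30): 31 + 31 + 28 + 31 + 30 = 151 days.
May 1–27, 1975: 27 days.
Residual: 178 days.
Total: 9674 days.
9674 is a multiple of 7, so 1975-05-27 falls on the same weekday: Tuesday.

Tuesday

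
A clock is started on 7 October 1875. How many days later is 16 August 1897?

Day-of-year of October 7, 1875: 280.
Day-of-year of August 16, 1897: 228.
1875 has 365 days, so 365 − 280 = 85 days remain in 1875.
Full years 1876–1896: 15 common + 6 leap = 15×365 + 6×366 = 7671 days.
Total: 85 + 7671 + 228 = 7984 days.

7984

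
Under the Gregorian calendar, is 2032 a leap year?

2032 is a leap year.

Yes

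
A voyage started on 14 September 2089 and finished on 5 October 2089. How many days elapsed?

21

September 2089: 30 − 14 = 16 days remain.
October 1–5, 2089: 5 days.
Total: 16 + 5 = 21 days.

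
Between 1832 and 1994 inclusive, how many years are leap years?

Years divisible by 4: 1832, 1836, …, 1992 — 41 in all.
Of these, 1900 is divisible by 100 but not 400, so not leap.
Leap years: 41 − 1 = 40.

40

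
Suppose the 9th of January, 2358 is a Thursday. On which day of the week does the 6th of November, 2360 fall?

Sunday

Day-of-year of January 9, 2358: 9.
Day-of-year of November 6, 2360: 311.
2358 has 365 days, so 365 − 9 = 356 days remain in 2358.
Full years: 2359: 365. Sum = 365.
Total: 356 + 365 + 311 = 1032 days.
1032 mod 7 = 3, so 3 days after Thursday is Sunday.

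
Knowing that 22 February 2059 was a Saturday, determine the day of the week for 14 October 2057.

Sunday

Count forward from the earlier date (October 14, 2057) to the later (February 22, 2059):
October 14, 2057 → October 14, 2058: 365 days.
October 2058: 31 − 14 = 17 days remain.
Then November (30), December (31), January (31): 30 + 31 + 31 = 92 days.
February 1–22, 2059: 22 days (2059 is not a leap year).
Residual: 131 days.
Total: 496 days.
496 mod 7 = 6, so 6 days before Saturday is Sunday.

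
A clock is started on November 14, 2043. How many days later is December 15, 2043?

31

November 2043: 30 − 14 = 16 days remain.
December 1–15, 2043: 15 days.
Total: 16 + 15 = 31 days.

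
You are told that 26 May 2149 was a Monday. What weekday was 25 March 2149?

Tuesday

Count forward from the earlier date (March 25, 2149) to the later (May 26, 2149):
March 2149: 31 − 25 = 6 days remain.
Then April (30): 30 days.
May 1–26, 2149: 26 days.
Total: 6 + 30 + 26 = 62 days.
62 mod 7 = 6, so 6 days before Monday is Tuesday.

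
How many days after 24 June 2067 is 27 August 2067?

64

June 2067: 30 − 24 = 6 days remain.
Then July (31): 31 days.
August 1–27, 2067: 27 days.
Total: 6 + 31 + 27 = 64 days.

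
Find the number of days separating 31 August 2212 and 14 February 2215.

897

Day-of-year of August 31, 2212: 244.
Day-of-year of February 14, 2215: 45.
2212 has 366 days, so 366 − 244 = 122 days remain in 2212.
Full years: 2213: 365; 2214: 365. Sum = 730.
Total: 122 + 730 + 45 = 897 days.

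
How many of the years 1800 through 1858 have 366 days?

Years divisible by 4: 1800, 1804, …, 1856 — 15 in all.
Of these, 1800 is divisible by 100 but not 400, so not leap.
Leap years: 15 − 1 = 14.

14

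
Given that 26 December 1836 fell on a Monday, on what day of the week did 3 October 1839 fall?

Thursday

December 26, 1836 → December 26, 1837: 365 days.
December 26, 1837 → December 26, 1838: 365 days.
December 1838: 31 − 26 = 5 days remain.
Then 9 full months totalling 273 days.
October 1–3, 1839: 3 days.
Residual: 281 days.
Total: 1011 days.
1011 mod 7 = 3, so 3 days after Monday is Thursday.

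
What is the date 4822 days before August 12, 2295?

May 30, 2282

Count 4822 days before August 12, 2295:
From May 30, 2282 to May 30, 2295: 13 years, of which 3 contain a Feb 29 — 10×365 + 3×366 = 4748 days.
May 2295: 31 − 30 = 1 day remains.
Then June (30), July (31): 30 + 31 = 61 days.
August 1–12, 2295: 12 days.
Residual: 74 days.
Total: 4822 days.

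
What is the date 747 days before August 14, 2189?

July 29, 2187

Count 747 days before August 14, 2189:
July 29, 2187 → July 29, 2188: 366 days (2188 is a leap year).
July 29, 2188 → July 29, 2189: 365 days.
July 2189: 31 − 29 = 2 days remain.
August 1–14, 2189: 14 days.
Residual: 16 days.
Total: 747 days.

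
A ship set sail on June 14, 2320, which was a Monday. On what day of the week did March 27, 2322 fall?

June 14, 2320 → June 14, 2321: 365 days.
June 2321: 30 − 14 = 16 days remain.
Then July (31), August (31), September (30), October (31), November (30), December (31), January (31), February 2322 (28): 31 + 31 + 30 + 31 + 30 + 31 + 31 + 28 = 243 days.
March 1–27, 2322: 27 days.
Residual: 286 days.
Total: 651 days.
651 is a multiple of 7, so March 27, 2322 falls on the same weekday: Monday.

Monday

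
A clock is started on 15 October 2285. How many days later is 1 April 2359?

26830

Day-of-year of October 15, 2285: 288.
Day-of-year of April 1, 2359: 91.
2285 has 365 days, so 365 − 288 = 77 days remain in 2285.
Full years 2286–2358: 56 common + 17 leap = 56×365 + 17×366 = 26662 days.
Total: 77 + 26662 + 91 = 26830 days.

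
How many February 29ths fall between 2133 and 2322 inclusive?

Years divisible by 4: 2136, 2140, …, 2320 — 47 in all.
Of these, 2200, 2300 are divisible by 100 but not 400, so not leap.
Leap years: 47 − 2 = 45.

45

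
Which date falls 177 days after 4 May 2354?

28 October 2354

Count 177 days after May 4, 2354:
May 2354: 31 − 4 = 27 days remain.
Then June (30), July (31), August (31), September (30): 30 + 31 + 31 + 30 = 122 days.
October 1–28, 2354: 28 days.
Total: 27 + 122 + 28 = 177 days.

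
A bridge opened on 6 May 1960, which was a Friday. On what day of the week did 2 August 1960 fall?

May 1960: 31 − 6 = 25 days remain.
Then June (30), July (31): 30 + 31 = 61 days.
August 1–2, 1960: 2 days.
Total: 25 + 61 + 2 = 88 days.
88 mod 7 = 4, so 4 days after Friday is Tuesday.

Tuesday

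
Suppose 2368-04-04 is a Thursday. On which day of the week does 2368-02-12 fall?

Count forward from the earlier date (February 12, 2368) to the later (April 4, 2368):
February 2368: 29 − 12 = 17 days remain (2368 is a leap year, so February has 29 days).
Then March (31): 31 days.
April 1–4, 2368: 4 days.
Total: 17 + 31 + 4 = 52 days.
52 mod 7 = 3, so 3 days before Thursday is Monday.

Monday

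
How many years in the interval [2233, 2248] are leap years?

Years divisible by 4 in [2233, 2248]: 2236, 2240, 2244, 2248.
No century exceptions apply. Count: 4.

4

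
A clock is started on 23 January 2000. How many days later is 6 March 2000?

43

January 2000: 31 − 23 = 8 days remain.
Then February 2000 (29): 29 days.
March 1–6, 2000: 6 days.
Total: 8 + 29 + 6 = 43 days.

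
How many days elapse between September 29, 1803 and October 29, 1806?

1126

September 29, 1803 → September 29, 1804: 366 days (1804 is a leap year).
September 29, 1804 → September 29, 1805: 365 days.
September 29, 1805 → September 29, 1806: 365 days.
September 1806: 30 − 29 = 1 day remains.
October 1–29, 1806: 29 days.
Residual: 30 days.
Total: 1126 days.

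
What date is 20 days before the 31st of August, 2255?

the 11th of August, 2255

Count 20 days before August 31, 2255:
Within August 2255: 31 − 11 = 20 days.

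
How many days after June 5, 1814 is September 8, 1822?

3017

From June 5, 1814 to June 5, 1822: 8 years, of which 2 contain a Feb 29 — 6×365 + 2×366 = 2922 days.
June 1822: 30 − 5 = 25 days remain.
Then July (31), August (31): 31 + 31 = 62 days.
September 1–8, 1822: 8 days.
Residual: 95 days.
Total: 3017 days.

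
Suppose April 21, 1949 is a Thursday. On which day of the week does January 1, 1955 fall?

Saturday

Day-of-year of April 21, 1949: 111.
Day-of-year of January 1, 1955: 1.
1949 has 365 days, so 365 − 111 = 254 days remain in 1949.
Full years: 1950: 365; 1951: 365; 1952: 366; 1953: 365; 1954: 365. Sum = 1826.
Total: 254 + 1826 + 1 = 2081 days.
2081 mod 7 = 2, so 2 days after Thursday is Saturday.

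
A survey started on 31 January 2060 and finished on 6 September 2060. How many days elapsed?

January 2060: 31 − 31 = 0 days remain.
Then February 2060 (29), March (31), April (30), May (31), June (30), July (31), August (31): 29 + 31 + 30 + 31 + 30 + 31 + 31 = 213 days.
September 1–6, 2060: 6 days.
Total: 0 + 213 + 6 = 219 days.

219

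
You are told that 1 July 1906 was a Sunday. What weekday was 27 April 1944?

Thursday

From July 1, 1906 to July 1, 1943: 37 years, of which 9 contain a Feb 29 — 28×365 + 9×366 = 13514 days.
July 1943: 31 − 1 = 30 days remain.
Then August (31), September (30), October (31), November (30), December (31), January (31), February 1944 (29), March (31): 31 + 30 + 31 + 30 + 31 + 31 + 29 + 31 = 244 days.
April 1–27, 1944: 27 days.
Residual: 301 days.
Total: 13815 days.
13815 mod 7 = 4, so 4 days after Sunday is Thursday.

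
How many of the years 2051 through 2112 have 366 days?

Years divisible by 4: 2052, 2056, …, 2112 — 16 in all.
Of these, 2100 is divisible by 100 but not 400, so not leap.
Leap years: 16 − 1 = 15.

15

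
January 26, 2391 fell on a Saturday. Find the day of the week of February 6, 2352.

Wednesday

Count forward from the earlier date (February 6, 2352) to the later (January 26, 2391):
From February 6, 2352 to February 6, 2390: 38 years, of which 10 contain a Feb 29 — 28×365 + 10×366 = 13880 days.
February 2390: 28 − 6 = 22 days remain (2390 is not a leap year, so February has 28 days).
Then 10 full months totalling 306 days.
January 1–26, 2391: 26 days.
Residual: 354 days.
Total: 14234 days.
14234 mod 7 = 3, so 3 days before Saturday is Wednesday.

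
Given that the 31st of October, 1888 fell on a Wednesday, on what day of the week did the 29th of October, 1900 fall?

Monday

From October 31, 1888 to October 31, 1899: 11 years, of which 2 contain a Feb 29 — 9×365 + 2×366 = 4017 days.
October 1899: 31 − 31 = 0 days remain.
Then 11 full months totalling 334 days.
October 1–29, 1900: 29 days.
Residual: 363 days.
Total: 4380 days.
4380 mod 7 = 5, so 5 days after Wednesday is Monday.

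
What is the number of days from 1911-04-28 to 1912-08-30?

April 1911: 30 − 28 = 2 days remain.
Then 15 full months totalling 458 days.
August 1–30, 1912: 30 days.
Total: 2 + 458 + 30 = 490 days.

490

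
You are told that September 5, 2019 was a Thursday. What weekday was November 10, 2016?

Count forward from the earlier date (November 10, 2016) to the later (September 5, 2019):
Day-of-year of November 10, 2016: 315.
Day-of-year of September 5, 2019: 248.
2016 has 366 days, so 366 − 315 = 51 days remain in 2016.
Full years: 2017: 365; 2018: 365. Sum = 730.
Total: 51 + 730 + 248 = 1029 days.
1029 is a multiple of 7, so November 10, 2016 falls on the same weekday: Thursday.

Thursday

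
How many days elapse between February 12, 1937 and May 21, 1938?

February 1937: 28 − 12 = 16 days remain (1937 is not a leap year, so February has 28 days).
Then 14 full months totalling 426 days.
May 1–21, 1938: 21 days.
Total: 16 + 426 + 21 = 463 days.

463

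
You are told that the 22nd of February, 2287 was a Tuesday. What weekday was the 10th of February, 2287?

Thursday

Count forward from the earlier date (February 10, 2287) to the later (February 22, 2287):
Within February 2287: 22 − 10 = 12 days.
12 mod 7 = 5, so 5 days before Tuesday is Thursday.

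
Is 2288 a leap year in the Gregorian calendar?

Yes

2288 is a leap year.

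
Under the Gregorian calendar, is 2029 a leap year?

2029 is not a leap year.

No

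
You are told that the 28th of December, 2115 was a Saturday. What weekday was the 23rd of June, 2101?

Count forward from the earlier date (June 23, 2101) to the later (December 28, 2115):
From June 23, 2101 to June 23, 2115: 14 years, of which 3 contain a Feb 29 — 11×365 + 3×366 = 5113 days.
June 2115: 30 − 23 = 7 days remain.
Then July (31), August (31), September (30), October (31), November (30): 31 + 31 + 30 + 31 + 30 = 153 days.
December 1–28, 2115: 28 days.
Residual: 188 days.
Total: 5301 days.
5301 mod 7 = 2, so 2 days before Saturday is Thursday.

Thursday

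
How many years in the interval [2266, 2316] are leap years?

12

Years divisible by 4: 2268, 2272, …, 2316 — 13 in all.
Of these, 2300 is divisible by 100 but not 400, so not leap.
Leap years: 13 − 1 = 12.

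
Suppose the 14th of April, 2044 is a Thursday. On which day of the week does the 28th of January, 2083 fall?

From April 14, 2044 to April 14, 2082: 38 years, of which 9 contain a Feb 29 — 29×365 + 9×366 = 13879 days.
April 2082: 30 − 14 = 16 days remain.
Then May (31), June (30), July (31), August (31), September (30), October (31), November (30), December (31): 31 + 30 + 31 + 31 + 30 + 31 + 30 + 31 = 245 days.
January 1–28, 2083: 28 days.
Residual: 289 days.
Total: 14168 days.
14168 is a multiple of 7, so the 28th of January, 2083 falls on the same weekday: Thursday.

Thursday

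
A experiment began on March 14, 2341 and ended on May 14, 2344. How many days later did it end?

1157

March 14, 2341 → March 14, 2342: 365 days.
March 14, 2342 → March 14, 2343: 365 days.
March 14, 2343 → March 14, 2344: 366 days (2344 is a leap year).
March 2344: 31 − 14 = 17 days remain.
Then April (30): 30 days.
May 1–14, 2344: 14 days.
Residual: 61 days.
Total: 1157 days.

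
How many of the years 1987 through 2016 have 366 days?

Years divisible by 4 in [1987, 2016]: 1988, 1992, 1996, 2000, 2004, 2008, 2012, 2016.
2000 is divisible by 400, so still leap.
No century exceptions apply. Count: 8.

8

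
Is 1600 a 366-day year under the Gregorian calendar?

1600 is a leap year (divisible by 400).

Yes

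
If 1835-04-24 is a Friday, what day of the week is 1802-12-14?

Tuesday

Count forward from the earlier date (December 14, 1802) to the later (April 24, 1835):
Day-of-year of December 14, 1802: 348.
Day-of-year of April 24, 1835: 114.
1802 has 365 days, so 365 − 348 = 17 days remain in 1802.
Full years 1803–1834: 24 common + 8 leap = 24×365 + 8×366 = 11688 days.
Total: 17 + 11688 + 114 = 11819 days.
11819 mod 7 = 3, so 3 days before Friday is Tuesday.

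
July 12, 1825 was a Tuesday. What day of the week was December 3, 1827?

July 12, 1825 → July 12, 1826: 365 days.
July 12, 1826 → July 12, 1827: 365 days.
July 1827: 31 − 12 = 19 days remain.
Then August (31), September (30), October (31), November (30): 31 + 30 + 31 + 30 = 122 days.
December 1–3, 1827: 3 days.
Residual: 144 days.
Total: 874 days.
874 mod 7 = 6, so 6 days after Tuesday is Monday.

Monday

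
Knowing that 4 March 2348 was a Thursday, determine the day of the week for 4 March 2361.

Saturday

From March 4, 2348 to March 4, 2361: 13 years, of which 3 contain a Feb 29 — 10×365 + 3×366 = 4748 days.
Total: 4748 days.
4748 mod 7 = 2, so 2 days after Thursday is Saturday.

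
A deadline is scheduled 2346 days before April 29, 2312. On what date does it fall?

November 26, 2305

Count 2346 days before April 29, 2312:
November 26, 2305 → November 26, 2306: 365 days.
November 26, 2306 → November 26, 2307: 365 days.
November 26, 2307 → November 26, 2308: 366 days (2308 is a leap year).
November 26, 2308 → November 26, 2309: 365 days.
November 26, 2309 → November 26, 2310: 365 days.
November 26, 2310 → November 26, 2311: 365 days.
November 2311: 30 − 26 = 4 days remain.
Then December (31), January (31), February 2312 (29), March (31): 31 + 31 + 29 + 31 = 122 days.
April 1–29, 2312: 29 days.
Residual: 155 days.
Total: 2346 days.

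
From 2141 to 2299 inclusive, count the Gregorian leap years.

Years divisible by 4: 2144, 2148, …, 2296 — 39 in all.
Of these, 2200 is divisible by 100 but not 400, so not leap.
Leap years: 39 − 1 = 38.

38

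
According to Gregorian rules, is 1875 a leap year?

No

1875 is not a leap year.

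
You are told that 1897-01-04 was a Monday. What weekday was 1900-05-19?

January 4, 1897 → January 4, 1898: 365 days.
January 4, 1898 → January 4, 1899: 365 days.
January 4, 1899 → January 4, 1900: 365 days.
January 1900: 31 − 4 = 27 days remain.
Then February 1900 (28), March (31), April (30): 28 + 31 + 30 = 89 days.
May 1–19, 1900: 19 days.
Residual: 135 days.
Total: 1230 days.
1230 mod 7 = 5, so 5 days after Monday is Saturday.

Saturday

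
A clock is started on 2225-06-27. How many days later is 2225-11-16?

142

June 2225: 30 − 27 = 3 days remain.
Then July (31), August (31), September (30), October (31): 31 + 31 + 30 + 31 = 123 days.
November 1–16, 2225: 16 days.
Total: 3 + 123 + 16 = 142 days.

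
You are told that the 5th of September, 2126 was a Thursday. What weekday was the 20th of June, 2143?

Thursday

Day-of-year of September 5, 2126: 248.
Day-of-year of June 20, 2143: 171.
2126 has 365 days, so 365 − 248 = 117 days remain in 2126.
Full years 2127–2142: 12 common + 4 leap = 12×365 + 4×366 = 5844 days.
Total: 117 + 5844 + 171 = 6132 days.
6132 is a multiple of 7, so the 20th of June, 2143 falls on the same weekday: Thursday.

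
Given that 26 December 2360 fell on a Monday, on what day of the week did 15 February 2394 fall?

Tuesday

From December 26, 2360 to December 26, 2393: 33 years, of which 8 contain a Feb 29 — 25×365 + 8×366 = 12053 days.
December 2393: 31 − 26 = 5 days remain.
Then January (31): 31 days.
February 1–15, 2394: 15 days (2394 is not a leap year).
Residual: 51 days.
Total: 12104 days.
12104 mod 7 = 1, so 1 day after Monday is Tuesday.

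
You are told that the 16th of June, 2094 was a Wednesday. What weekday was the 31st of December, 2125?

Monday

From June 16, 2094 to June 16, 2125: 31 years, of which 7 contain a Feb 29 — 24×365 + 7×366 = 11322 days.
(2100 is not a leap year (divisible by 100 but not 400).)
June 2125: 30 − 16 = 14 days remain.
Then July (31), August (31), September (30), October (31), November (30): 31 + 31 + 30 + 31 + 30 = 153 days.
December 1–31, 2125: 31 days.
Residual: 198 days.
Total: 11520 days.
11520 mod 7 = 5, so 5 days after Wednesday is Monday.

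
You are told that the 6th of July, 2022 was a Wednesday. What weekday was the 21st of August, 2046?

Tuesday

From July 6, 2022 to July 6, 2046: 24 years, of which 6 contain a Feb 29 — 18×365 + 6×366 = 8766 days.
July 2046: 31 − 6 = 25 days remain.
August 1–21, 2046: 21 days.
Residual: 46 days.
Total: 8812 days.
8812 mod 7 = 6, so 6 days after Wednesday is Tuesday.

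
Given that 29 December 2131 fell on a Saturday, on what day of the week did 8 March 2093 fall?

Count forward from the earlier date (March 8, 2093) to the later (December 29, 2131):
Day-of-year of March 8, 2093: 67.
Day-of-year of December 29, 2131: 363.
2093 has 365 days, so 365 − 67 = 298 days remain in 2093.
Full years 2094–2130: 29 common + 8 leap = 29×365 + 8×366 = 13513 days.
Total: 298 + 13513 + 363 = 14174 days.
14174 mod 7 = 6, so 6 days before Saturday is Sunday.

Sunday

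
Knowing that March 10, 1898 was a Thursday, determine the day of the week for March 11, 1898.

Friday

Within March 1898: 11 − 10 = 1 day.
1 mod 7 = 1, so 1 day after Thursday is Friday.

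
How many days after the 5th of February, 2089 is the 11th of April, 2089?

65

February 2089: 28 − 5 = 23 days remain (2089 is not a leap year, so February has 28 days).
Then March (31): 31 days.
April 1–11, 2089: 11 days.
Total: 23 + 31 + 11 = 65 days.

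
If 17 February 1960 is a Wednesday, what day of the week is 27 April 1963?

February 17, 1960 → February 17, 1961: 366 days (1960 is a leap year).
February 17, 1961 → February 17, 1962: 365 days.
February 17, 1962 → February 17, 1963: 365 days.
February 1963: 28 − 17 = 11 days remain (1963 is not a leap year, so February has 28 days).
Then March (31): 31 days.
April 1–27, 1963: 27 days.
Residual: 69 days.
Total: 1165 days.
1165 mod 7 = 3, so 3 days after Wednesday is Saturday.

Saturday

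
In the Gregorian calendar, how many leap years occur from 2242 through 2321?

Years divisible by 4: 2244, 2248, …, 2320 — 20 in all.
Of these, 2300 is divisible by 100 but not 400, so not leap.
Leap years: 20 − 1 = 19.

19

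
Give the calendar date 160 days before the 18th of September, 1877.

the 11th of April, 1877

Count 160 days before September 18, 1877:
April 1877: 30 − 11 = 19 days remain.
Then May (31), June (30), July (31), August (31): 31 + 30 + 31 + 31 = 123 days.
September 1–18, 1877: 18 days.
Total: 19 + 123 + 18 = 160 days.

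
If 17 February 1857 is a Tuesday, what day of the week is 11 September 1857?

Friday

February 1857: 28 − 17 = 11 days remain (1857 is not a leap year, so February has 28 days).
Then March (31), April (30), May (31), June (30), July (31), August (31): 31 + 30 + 31 + 30 + 31 + 31 = 184 days.
September 1–11, 1857: 11 days.
Total: 11 + 184 + 11 = 206 days.
206 mod 7 = 3, so 3 days after Tuesday is Friday.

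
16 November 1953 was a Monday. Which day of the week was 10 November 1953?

Tuesday

Count forward from the earlier date (November 10, 1953) to the later (November 16, 1953):
Within November 1953: 16 − 10 = 6 days.
6 mod 7 = 6, so 6 days before Monday is Tuesday.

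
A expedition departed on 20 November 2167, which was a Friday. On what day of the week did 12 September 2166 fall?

Count forward from the earlier date (September 12, 2166) to the later (November 20, 2167):
Day-of-year of September 12, 2166: 255.
Day-of-year of November 20, 2167: 324.
2166 has 365 days, so 365 − 255 = 110 days remain in 2166.
Total: 110 + 324 = 434 days.
434 is a multiple of 7, so 12 September 2166 falls on the same weekday: Friday.

Friday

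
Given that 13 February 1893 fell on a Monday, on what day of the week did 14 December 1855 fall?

Friday

Count forward from the earlier date (December 14, 1855) to the later (February 13, 1893):
Day-of-year of December 14, 1855: 348.
Day-of-year of February 13, 1893: 44.
1855 has 365 days, so 365 − 348 = 17 days remain in 1855.
Full years 1856–1892: 27 common + 10 leap = 27×365 + 10×366 = 13515 days.
Total: 17 + 13515 + 44 = 13576 days.
13576 mod 7 = 3, so 3 days before Monday is Friday.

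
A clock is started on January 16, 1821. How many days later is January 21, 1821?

Within January 1821: 21 − 16 = 5 days.

5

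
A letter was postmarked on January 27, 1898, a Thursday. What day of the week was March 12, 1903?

January 27, 1898 → January 27, 1899: 365 days.
January 27, 1899 → January 27, 1900: 365 days.
January 27, 1900 → January 27, 1901: 365 days (1900 is not a leap year (divisible by 100 but not 400)).
January 27, 1901 → January 27, 1902: 365 days.
January 27, 1902 → January 27, 1903: 365 days.
January 1903: 31 − 27 = 4 days remain.
Then February 1903 (28): 28 days.
March 1–12, 1903: 12 days.
Residual: 44 days.
Total: 1869 days.
1869 is a multiple of 7, so March 12, 1903 falls on the same weekday: Thursday.

Thursday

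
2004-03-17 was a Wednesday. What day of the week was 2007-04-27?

Friday

March 17, 2004 → March 17, 2005: 365 days.
March 17, 2005 → March 17, 2006: 365 days.
March 17, 2006 → March 17, 2007: 365 days.
March 2007: 31 − 17 = 14 days remain.
April 1–27, 2007: 27 days.
Residual: 41 days.
Total: 1136 days.
1136 mod 7 = 2, so 2 days after Wednesday is Friday.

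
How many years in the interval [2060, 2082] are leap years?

6

Years divisible by 4 in [2060, 2082]: 2060, 2064, 2068, 2072, 2076, 2080.
No century exceptions apply. Count: 6.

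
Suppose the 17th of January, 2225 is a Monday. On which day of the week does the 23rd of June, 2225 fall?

Thursday

January 2225: 31 − 17 = 14 days remain.
Then February 2225 (28), March (31), April (30), May (31): 28 + 31 + 30 + 31 = 120 days.
June 1–23, 2225: 23 days.
Total: 14 + 120 + 23 = 157 days.
157 mod 7 = 3, so 3 days after Monday is Thursday.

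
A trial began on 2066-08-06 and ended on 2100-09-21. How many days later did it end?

From August 6, 2066 to August 6, 2100: 34 years, of which 8 contain a Feb 29 — 26×365 + 8×366 = 12418 days.
(2100 is not a leap year (divisible by 100 but not 400).)
August 2100: 31 − 6 = 25 days remain.
September 1–21, 2100: 21 days.
Residual: 46 days.
Total: 12464 days.

12464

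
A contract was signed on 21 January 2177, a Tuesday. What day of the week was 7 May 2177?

Wednesday

January 2177: 31 − 21 = 10 days remain.
Then February 2177 (28), March (31), April (30): 28 + 31 + 30 = 89 days.
May 1–7, 2177: 7 days.
Total: 10 + 89 + 7 = 106 days.
106 mod 7 = 1, so 1 day after Tuesday is Wednesday.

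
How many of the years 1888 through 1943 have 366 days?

Years divisible by 4: 1888, 1892, …, 1940 — 14 in all.
Of these, 1900 is divisible by 100 but not 400, so not leap.
Leap years: 14 − 1 = 13.

13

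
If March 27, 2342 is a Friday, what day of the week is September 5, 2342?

March 2342: 31 − 27 = 4 days remain.
Then April (30), May (31), June (30), July (31), August (31): 30 + 31 + 30 + 31 + 31 = 153 days.
September 1–5, 2342: 5 days.
Total: 4 + 153 + 5 = 162 days.
162 mod 7 = 1, so 1 day after Friday is Saturday.

Saturday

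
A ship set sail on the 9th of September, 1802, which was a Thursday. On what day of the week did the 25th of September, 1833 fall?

Wednesday

Day-of-year of September 9, 1802: 252.
Day-of-year of September 25, 1833: 268.
1802 has 365 days, so 365 − 252 = 113 days remain in 1802.
Full years 1803–1832: 22 common + 8 leap = 22×365 + 8×366 = 10958 days.
Total: 113 + 10958 + 268 = 11339 days.
11339 mod 7 = 6, so 6 days after Thursday is Wednesday.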